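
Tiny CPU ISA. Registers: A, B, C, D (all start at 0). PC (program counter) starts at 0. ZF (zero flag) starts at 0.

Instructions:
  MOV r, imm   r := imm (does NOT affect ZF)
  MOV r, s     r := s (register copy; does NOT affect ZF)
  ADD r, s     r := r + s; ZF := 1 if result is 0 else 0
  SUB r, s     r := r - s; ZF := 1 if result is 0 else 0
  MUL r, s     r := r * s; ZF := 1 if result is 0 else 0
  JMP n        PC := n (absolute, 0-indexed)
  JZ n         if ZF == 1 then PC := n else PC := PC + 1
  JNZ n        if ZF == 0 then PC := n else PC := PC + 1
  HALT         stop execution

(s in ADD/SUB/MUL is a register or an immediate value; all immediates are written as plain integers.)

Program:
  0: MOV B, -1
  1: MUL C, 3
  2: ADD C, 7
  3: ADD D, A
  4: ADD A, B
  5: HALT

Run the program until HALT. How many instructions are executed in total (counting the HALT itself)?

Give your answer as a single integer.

Step 1: PC=0 exec 'MOV B, -1'. After: A=0 B=-1 C=0 D=0 ZF=0 PC=1
Step 2: PC=1 exec 'MUL C, 3'. After: A=0 B=-1 C=0 D=0 ZF=1 PC=2
Step 3: PC=2 exec 'ADD C, 7'. After: A=0 B=-1 C=7 D=0 ZF=0 PC=3
Step 4: PC=3 exec 'ADD D, A'. After: A=0 B=-1 C=7 D=0 ZF=1 PC=4
Step 5: PC=4 exec 'ADD A, B'. After: A=-1 B=-1 C=7 D=0 ZF=0 PC=5
Step 6: PC=5 exec 'HALT'. After: A=-1 B=-1 C=7 D=0 ZF=0 PC=5 HALTED
Total instructions executed: 6

Answer: 6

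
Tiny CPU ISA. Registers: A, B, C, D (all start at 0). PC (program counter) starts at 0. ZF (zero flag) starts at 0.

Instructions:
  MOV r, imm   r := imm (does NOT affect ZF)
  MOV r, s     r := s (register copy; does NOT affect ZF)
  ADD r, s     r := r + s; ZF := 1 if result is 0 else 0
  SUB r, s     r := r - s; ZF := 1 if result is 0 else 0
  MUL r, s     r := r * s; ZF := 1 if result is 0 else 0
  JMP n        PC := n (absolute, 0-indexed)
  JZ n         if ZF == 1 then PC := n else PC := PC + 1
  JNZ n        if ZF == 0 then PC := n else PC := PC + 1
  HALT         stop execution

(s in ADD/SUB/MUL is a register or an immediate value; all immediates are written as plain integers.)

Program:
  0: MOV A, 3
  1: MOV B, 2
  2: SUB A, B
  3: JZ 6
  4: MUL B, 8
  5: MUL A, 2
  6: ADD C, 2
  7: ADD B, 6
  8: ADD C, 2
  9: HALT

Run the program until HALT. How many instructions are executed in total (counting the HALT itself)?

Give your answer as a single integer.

Step 1: PC=0 exec 'MOV A, 3'. After: A=3 B=0 C=0 D=0 ZF=0 PC=1
Step 2: PC=1 exec 'MOV B, 2'. After: A=3 B=2 C=0 D=0 ZF=0 PC=2
Step 3: PC=2 exec 'SUB A, B'. After: A=1 B=2 C=0 D=0 ZF=0 PC=3
Step 4: PC=3 exec 'JZ 6'. After: A=1 B=2 C=0 D=0 ZF=0 PC=4
Step 5: PC=4 exec 'MUL B, 8'. After: A=1 B=16 C=0 D=0 ZF=0 PC=5
Step 6: PC=5 exec 'MUL A, 2'. After: A=2 B=16 C=0 D=0 ZF=0 PC=6
Step 7: PC=6 exec 'ADD C, 2'. After: A=2 B=16 C=2 D=0 ZF=0 PC=7
Step 8: PC=7 exec 'ADD B, 6'. After: A=2 B=22 C=2 D=0 ZF=0 PC=8
Step 9: PC=8 exec 'ADD C, 2'. After: A=2 B=22 C=4 D=0 ZF=0 PC=9
Step 10: PC=9 exec 'HALT'. After: A=2 B=22 C=4 D=0 ZF=0 PC=9 HALTED
Total instructions executed: 10

Answer: 10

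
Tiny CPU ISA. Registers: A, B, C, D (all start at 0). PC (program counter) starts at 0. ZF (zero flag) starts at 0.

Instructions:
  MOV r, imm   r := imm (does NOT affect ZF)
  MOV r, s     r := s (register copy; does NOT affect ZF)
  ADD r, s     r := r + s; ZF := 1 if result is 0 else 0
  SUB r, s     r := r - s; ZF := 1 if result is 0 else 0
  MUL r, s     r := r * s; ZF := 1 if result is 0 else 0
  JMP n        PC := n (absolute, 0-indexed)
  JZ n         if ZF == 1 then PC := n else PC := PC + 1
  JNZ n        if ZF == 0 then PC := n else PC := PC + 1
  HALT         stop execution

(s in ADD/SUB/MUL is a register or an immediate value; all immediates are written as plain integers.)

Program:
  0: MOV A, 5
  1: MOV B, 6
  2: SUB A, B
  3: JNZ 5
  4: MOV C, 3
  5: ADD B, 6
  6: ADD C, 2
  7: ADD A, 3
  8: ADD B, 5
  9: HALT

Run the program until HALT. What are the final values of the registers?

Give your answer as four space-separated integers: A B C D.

Answer: 2 17 2 0

Derivation:
Step 1: PC=0 exec 'MOV A, 5'. After: A=5 B=0 C=0 D=0 ZF=0 PC=1
Step 2: PC=1 exec 'MOV B, 6'. After: A=5 B=6 C=0 D=0 ZF=0 PC=2
Step 3: PC=2 exec 'SUB A, B'. After: A=-1 B=6 C=0 D=0 ZF=0 PC=3
Step 4: PC=3 exec 'JNZ 5'. After: A=-1 B=6 C=0 D=0 ZF=0 PC=5
Step 5: PC=5 exec 'ADD B, 6'. After: A=-1 B=12 C=0 D=0 ZF=0 PC=6
Step 6: PC=6 exec 'ADD C, 2'. After: A=-1 B=12 C=2 D=0 ZF=0 PC=7
Step 7: PC=7 exec 'ADD A, 3'. After: A=2 B=12 C=2 D=0 ZF=0 PC=8
Step 8: PC=8 exec 'ADD B, 5'. After: A=2 B=17 C=2 D=0 ZF=0 PC=9
Step 9: PC=9 exec 'HALT'. After: A=2 B=17 C=2 D=0 ZF=0 PC=9 HALTED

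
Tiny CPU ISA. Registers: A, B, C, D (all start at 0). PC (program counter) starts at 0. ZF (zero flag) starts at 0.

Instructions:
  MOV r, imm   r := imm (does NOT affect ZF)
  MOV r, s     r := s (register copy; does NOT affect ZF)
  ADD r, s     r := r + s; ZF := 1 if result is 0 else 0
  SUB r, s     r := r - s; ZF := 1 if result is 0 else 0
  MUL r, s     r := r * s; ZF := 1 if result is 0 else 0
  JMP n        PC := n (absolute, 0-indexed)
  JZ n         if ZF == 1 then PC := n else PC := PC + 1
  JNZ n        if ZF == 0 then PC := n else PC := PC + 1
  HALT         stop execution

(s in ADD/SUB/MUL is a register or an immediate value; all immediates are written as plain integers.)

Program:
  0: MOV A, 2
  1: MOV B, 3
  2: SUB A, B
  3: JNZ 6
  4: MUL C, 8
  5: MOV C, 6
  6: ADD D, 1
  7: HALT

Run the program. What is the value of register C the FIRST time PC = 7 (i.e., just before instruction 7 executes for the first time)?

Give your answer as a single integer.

Step 1: PC=0 exec 'MOV A, 2'. After: A=2 B=0 C=0 D=0 ZF=0 PC=1
Step 2: PC=1 exec 'MOV B, 3'. After: A=2 B=3 C=0 D=0 ZF=0 PC=2
Step 3: PC=2 exec 'SUB A, B'. After: A=-1 B=3 C=0 D=0 ZF=0 PC=3
Step 4: PC=3 exec 'JNZ 6'. After: A=-1 B=3 C=0 D=0 ZF=0 PC=6
Step 5: PC=6 exec 'ADD D, 1'. After: A=-1 B=3 C=0 D=1 ZF=0 PC=7
First time PC=7: C=0

0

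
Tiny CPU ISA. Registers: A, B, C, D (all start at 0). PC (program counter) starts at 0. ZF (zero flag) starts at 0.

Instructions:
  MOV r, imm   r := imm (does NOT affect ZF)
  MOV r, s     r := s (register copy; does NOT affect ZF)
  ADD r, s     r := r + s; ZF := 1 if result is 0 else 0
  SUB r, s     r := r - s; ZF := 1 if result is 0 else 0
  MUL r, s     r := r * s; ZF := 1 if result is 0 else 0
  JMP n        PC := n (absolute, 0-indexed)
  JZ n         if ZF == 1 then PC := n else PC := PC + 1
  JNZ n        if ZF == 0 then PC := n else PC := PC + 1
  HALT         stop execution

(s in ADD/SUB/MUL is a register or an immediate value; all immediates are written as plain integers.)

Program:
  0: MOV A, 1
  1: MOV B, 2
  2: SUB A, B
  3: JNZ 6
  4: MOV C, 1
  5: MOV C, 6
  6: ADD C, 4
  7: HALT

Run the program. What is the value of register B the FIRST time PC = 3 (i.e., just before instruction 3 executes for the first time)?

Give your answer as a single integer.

Step 1: PC=0 exec 'MOV A, 1'. After: A=1 B=0 C=0 D=0 ZF=0 PC=1
Step 2: PC=1 exec 'MOV B, 2'. After: A=1 B=2 C=0 D=0 ZF=0 PC=2
Step 3: PC=2 exec 'SUB A, B'. After: A=-1 B=2 C=0 D=0 ZF=0 PC=3
First time PC=3: B=2

2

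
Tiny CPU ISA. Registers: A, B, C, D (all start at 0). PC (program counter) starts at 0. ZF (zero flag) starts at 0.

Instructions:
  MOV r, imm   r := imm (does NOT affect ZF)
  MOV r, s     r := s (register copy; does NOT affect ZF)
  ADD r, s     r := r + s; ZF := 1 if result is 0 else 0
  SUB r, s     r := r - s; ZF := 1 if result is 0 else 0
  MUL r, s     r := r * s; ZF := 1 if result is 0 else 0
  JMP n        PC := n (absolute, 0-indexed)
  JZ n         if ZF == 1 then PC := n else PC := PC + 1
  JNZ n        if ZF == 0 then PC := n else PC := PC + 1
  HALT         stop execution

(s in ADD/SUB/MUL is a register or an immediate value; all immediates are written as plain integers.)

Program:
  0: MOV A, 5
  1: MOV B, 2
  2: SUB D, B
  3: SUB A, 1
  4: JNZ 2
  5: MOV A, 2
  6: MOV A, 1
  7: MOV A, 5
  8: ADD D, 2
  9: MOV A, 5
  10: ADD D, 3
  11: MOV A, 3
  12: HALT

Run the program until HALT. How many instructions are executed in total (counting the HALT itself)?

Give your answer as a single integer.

Answer: 25

Derivation:
Step 1: PC=0 exec 'MOV A, 5'. After: A=5 B=0 C=0 D=0 ZF=0 PC=1
Step 2: PC=1 exec 'MOV B, 2'. After: A=5 B=2 C=0 D=0 ZF=0 PC=2
Step 3: PC=2 exec 'SUB D, B'. After: A=5 B=2 C=0 D=-2 ZF=0 PC=3
Step 4: PC=3 exec 'SUB A, 1'. After: A=4 B=2 C=0 D=-2 ZF=0 PC=4
Step 5: PC=4 exec 'JNZ 2'. After: A=4 B=2 C=0 D=-2 ZF=0 PC=2
Step 6: PC=2 exec 'SUB D, B'. After: A=4 B=2 C=0 D=-4 ZF=0 PC=3
Step 7: PC=3 exec 'SUB A, 1'. After: A=3 B=2 C=0 D=-4 ZF=0 PC=4
Step 8: PC=4 exec 'JNZ 2'. After: A=3 B=2 C=0 D=-4 ZF=0 PC=2
Step 9: PC=2 exec 'SUB D, B'. After: A=3 B=2 C=0 D=-6 ZF=0 PC=3
Step 10: PC=3 exec 'SUB A, 1'. After: A=2 B=2 C=0 D=-6 ZF=0 PC=4
Step 11: PC=4 exec 'JNZ 2'. After: A=2 B=2 C=0 D=-6 ZF=0 PC=2
Step 12: PC=2 exec 'SUB D, B'. After: A=2 B=2 C=0 D=-8 ZF=0 PC=3
Step 13: PC=3 exec 'SUB A, 1'. After: A=1 B=2 C=0 D=-8 ZF=0 PC=4
Step 14: PC=4 exec 'JNZ 2'. After: A=1 B=2 C=0 D=-8 ZF=0 PC=2
Step 15: PC=2 exec 'SUB D, B'. After: A=1 B=2 C=0 D=-10 ZF=0 PC=3
Step 16: PC=3 exec 'SUB A, 1'. After: A=0 B=2 C=0 D=-10 ZF=1 PC=4
Step 17: PC=4 exec 'JNZ 2'. After: A=0 B=2 C=0 D=-10 ZF=1 PC=5
Step 18: PC=5 exec 'MOV A, 2'. After: A=2 B=2 C=0 D=-10 ZF=1 PC=6
Step 19: PC=6 exec 'MOV A, 1'. After: A=1 B=2 C=0 D=-10 ZF=1 PC=7
Step 20: PC=7 exec 'MOV A, 5'. After: A=5 B=2 C=0 D=-10 ZF=1 PC=8
Step 21: PC=8 exec 'ADD D, 2'. After: A=5 B=2 C=0 D=-8 ZF=0 PC=9
Step 22: PC=9 exec 'MOV A, 5'. After: A=5 B=2 C=0 D=-8 ZF=0 PC=10
Step 23: PC=10 exec 'ADD D, 3'. After: A=5 B=2 C=0 D=-5 ZF=0 PC=11
Step 24: PC=11 exec 'MOV A, 3'. After: A=3 B=2 C=0 D=-5 ZF=0 PC=12
Step 25: PC=12 exec 'HALT'. After: A=3 B=2 C=0 D=-5 ZF=0 PC=12 HALTED
Total instructions executed: 25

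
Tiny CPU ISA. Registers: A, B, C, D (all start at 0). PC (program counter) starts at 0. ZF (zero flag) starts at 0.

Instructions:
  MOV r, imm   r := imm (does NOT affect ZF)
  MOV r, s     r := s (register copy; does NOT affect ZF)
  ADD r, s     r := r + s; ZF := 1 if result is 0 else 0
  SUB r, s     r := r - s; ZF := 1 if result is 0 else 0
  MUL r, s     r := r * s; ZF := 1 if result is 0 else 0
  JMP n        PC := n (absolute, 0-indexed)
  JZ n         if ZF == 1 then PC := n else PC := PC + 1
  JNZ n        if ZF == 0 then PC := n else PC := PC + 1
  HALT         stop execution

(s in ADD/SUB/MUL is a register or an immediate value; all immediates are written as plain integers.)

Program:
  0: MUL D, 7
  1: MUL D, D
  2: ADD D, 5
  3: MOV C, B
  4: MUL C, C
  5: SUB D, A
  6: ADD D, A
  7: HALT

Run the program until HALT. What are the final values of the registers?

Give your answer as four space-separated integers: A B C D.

Answer: 0 0 0 5

Derivation:
Step 1: PC=0 exec 'MUL D, 7'. After: A=0 B=0 C=0 D=0 ZF=1 PC=1
Step 2: PC=1 exec 'MUL D, D'. After: A=0 B=0 C=0 D=0 ZF=1 PC=2
Step 3: PC=2 exec 'ADD D, 5'. After: A=0 B=0 C=0 D=5 ZF=0 PC=3
Step 4: PC=3 exec 'MOV C, B'. After: A=0 B=0 C=0 D=5 ZF=0 PC=4
Step 5: PC=4 exec 'MUL C, C'. After: A=0 B=0 C=0 D=5 ZF=1 PC=5
Step 6: PC=5 exec 'SUB D, A'. After: A=0 B=0 C=0 D=5 ZF=0 PC=6
Step 7: PC=6 exec 'ADD D, A'. After: A=0 B=0 C=0 D=5 ZF=0 PC=7
Step 8: PC=7 exec 'HALT'. After: A=0 B=0 C=0 D=5 ZF=0 PC=7 HALTED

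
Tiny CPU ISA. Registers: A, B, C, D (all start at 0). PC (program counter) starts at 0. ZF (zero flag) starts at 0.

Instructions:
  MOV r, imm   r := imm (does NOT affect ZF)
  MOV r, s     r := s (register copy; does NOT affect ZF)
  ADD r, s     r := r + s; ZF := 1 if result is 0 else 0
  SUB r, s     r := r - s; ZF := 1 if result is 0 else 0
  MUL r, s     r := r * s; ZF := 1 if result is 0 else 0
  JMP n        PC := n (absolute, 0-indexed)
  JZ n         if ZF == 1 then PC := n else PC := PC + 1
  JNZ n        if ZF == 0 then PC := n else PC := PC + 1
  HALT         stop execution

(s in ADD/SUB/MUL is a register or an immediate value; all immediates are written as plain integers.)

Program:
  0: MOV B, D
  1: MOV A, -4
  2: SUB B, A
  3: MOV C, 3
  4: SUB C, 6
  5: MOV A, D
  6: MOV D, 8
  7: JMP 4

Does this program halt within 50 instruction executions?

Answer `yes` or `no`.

Step 1: PC=0 exec 'MOV B, D'. After: A=0 B=0 C=0 D=0 ZF=0 PC=1
Step 2: PC=1 exec 'MOV A, -4'. After: A=-4 B=0 C=0 D=0 ZF=0 PC=2
Step 3: PC=2 exec 'SUB B, A'. After: A=-4 B=4 C=0 D=0 ZF=0 PC=3
Step 4: PC=3 exec 'MOV C, 3'. After: A=-4 B=4 C=3 D=0 ZF=0 PC=4
Step 5: PC=4 exec 'SUB C, 6'. After: A=-4 B=4 C=-3 D=0 ZF=0 PC=5
Step 6: PC=5 exec 'MOV A, D'. After: A=0 B=4 C=-3 D=0 ZF=0 PC=6
Step 7: PC=6 exec 'MOV D, 8'. After: A=0 B=4 C=-3 D=8 ZF=0 PC=7
Step 8: PC=7 exec 'JMP 4'. After: A=0 B=4 C=-3 D=8 ZF=0 PC=4
Step 9: PC=4 exec 'SUB C, 6'. After: A=0 B=4 C=-9 D=8 ZF=0 PC=5
Step 10: PC=5 exec 'MOV A, D'. After: A=8 B=4 C=-9 D=8 ZF=0 PC=6
Step 11: PC=6 exec 'MOV D, 8'. After: A=8 B=4 C=-9 D=8 ZF=0 PC=7
Step 12: PC=7 exec 'JMP 4'. After: A=8 B=4 C=-9 D=8 ZF=0 PC=4
Step 13: PC=4 exec 'SUB C, 6'. After: A=8 B=4 C=-15 D=8 ZF=0 PC=5
Step 14: PC=5 exec 'MOV A, D'. After: A=8 B=4 C=-15 D=8 ZF=0 PC=6
Step 15: PC=6 exec 'MOV D, 8'. After: A=8 B=4 C=-15 D=8 ZF=0 PC=7
After 50 steps: not halted. PC revisits the same instructions with no path to HALT; will never halt.

Answer: no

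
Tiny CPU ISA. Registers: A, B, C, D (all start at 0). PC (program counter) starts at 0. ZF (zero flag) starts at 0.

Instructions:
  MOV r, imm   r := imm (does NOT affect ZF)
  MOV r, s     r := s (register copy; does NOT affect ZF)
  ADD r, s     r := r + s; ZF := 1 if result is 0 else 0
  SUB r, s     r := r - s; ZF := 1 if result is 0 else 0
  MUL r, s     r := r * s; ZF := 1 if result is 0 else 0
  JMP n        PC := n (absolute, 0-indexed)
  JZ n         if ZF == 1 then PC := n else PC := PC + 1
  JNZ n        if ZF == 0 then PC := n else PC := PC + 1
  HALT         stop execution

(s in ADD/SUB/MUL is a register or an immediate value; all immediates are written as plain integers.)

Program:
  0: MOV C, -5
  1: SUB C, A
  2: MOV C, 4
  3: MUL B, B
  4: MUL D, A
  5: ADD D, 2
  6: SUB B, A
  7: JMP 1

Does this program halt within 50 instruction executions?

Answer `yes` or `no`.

Answer: no

Derivation:
Step 1: PC=0 exec 'MOV C, -5'. After: A=0 B=0 C=-5 D=0 ZF=0 PC=1
Step 2: PC=1 exec 'SUB C, A'. After: A=0 B=0 C=-5 D=0 ZF=0 PC=2
Step 3: PC=2 exec 'MOV C, 4'. After: A=0 B=0 C=4 D=0 ZF=0 PC=3
Step 4: PC=3 exec 'MUL B, B'. After: A=0 B=0 C=4 D=0 ZF=1 PC=4
Step 5: PC=4 exec 'MUL D, A'. After: A=0 B=0 C=4 D=0 ZF=1 PC=5
Step 6: PC=5 exec 'ADD D, 2'. After: A=0 B=0 C=4 D=2 ZF=0 PC=6
Step 7: PC=6 exec 'SUB B, A'. After: A=0 B=0 C=4 D=2 ZF=1 PC=7
Step 8: PC=7 exec 'JMP 1'. After: A=0 B=0 C=4 D=2 ZF=1 PC=1
Step 9: PC=1 exec 'SUB C, A'. After: A=0 B=0 C=4 D=2 ZF=0 PC=2
Step 10: PC=2 exec 'MOV C, 4'. After: A=0 B=0 C=4 D=2 ZF=0 PC=3
Step 11: PC=3 exec 'MUL B, B'. After: A=0 B=0 C=4 D=2 ZF=1 PC=4
Step 12: PC=4 exec 'MUL D, A'. After: A=0 B=0 C=4 D=0 ZF=1 PC=5
State after step 12 equals state after step 5: the program is in a cycle of length 7 and will never halt.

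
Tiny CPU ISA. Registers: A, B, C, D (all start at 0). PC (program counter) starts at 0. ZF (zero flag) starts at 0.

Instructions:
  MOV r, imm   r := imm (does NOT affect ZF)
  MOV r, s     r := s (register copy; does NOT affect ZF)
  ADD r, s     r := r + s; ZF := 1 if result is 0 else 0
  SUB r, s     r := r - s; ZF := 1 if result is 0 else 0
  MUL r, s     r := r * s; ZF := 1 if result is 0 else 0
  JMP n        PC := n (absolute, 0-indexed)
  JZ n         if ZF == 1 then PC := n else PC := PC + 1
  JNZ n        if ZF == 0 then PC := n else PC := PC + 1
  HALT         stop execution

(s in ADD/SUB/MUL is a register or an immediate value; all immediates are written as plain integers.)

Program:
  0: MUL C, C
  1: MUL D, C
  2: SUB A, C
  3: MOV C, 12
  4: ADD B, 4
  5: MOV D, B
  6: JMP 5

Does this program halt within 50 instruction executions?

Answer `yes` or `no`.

Step 1: PC=0 exec 'MUL C, C'. After: A=0 B=0 C=0 D=0 ZF=1 PC=1
Step 2: PC=1 exec 'MUL D, C'. After: A=0 B=0 C=0 D=0 ZF=1 PC=2
Step 3: PC=2 exec 'SUB A, C'. After: A=0 B=0 C=0 D=0 ZF=1 PC=3
Step 4: PC=3 exec 'MOV C, 12'. After: A=0 B=0 C=12 D=0 ZF=1 PC=4
Step 5: PC=4 exec 'ADD B, 4'. After: A=0 B=4 C=12 D=0 ZF=0 PC=5
Step 6: PC=5 exec 'MOV D, B'. After: A=0 B=4 C=12 D=4 ZF=0 PC=6
Step 7: PC=6 exec 'JMP 5'. After: A=0 B=4 C=12 D=4 ZF=0 PC=5
Step 8: PC=5 exec 'MOV D, B'. After: A=0 B=4 C=12 D=4 ZF=0 PC=6
State after step 8 equals state after step 6: the program is in a cycle of length 2 and will never halt.

Answer: no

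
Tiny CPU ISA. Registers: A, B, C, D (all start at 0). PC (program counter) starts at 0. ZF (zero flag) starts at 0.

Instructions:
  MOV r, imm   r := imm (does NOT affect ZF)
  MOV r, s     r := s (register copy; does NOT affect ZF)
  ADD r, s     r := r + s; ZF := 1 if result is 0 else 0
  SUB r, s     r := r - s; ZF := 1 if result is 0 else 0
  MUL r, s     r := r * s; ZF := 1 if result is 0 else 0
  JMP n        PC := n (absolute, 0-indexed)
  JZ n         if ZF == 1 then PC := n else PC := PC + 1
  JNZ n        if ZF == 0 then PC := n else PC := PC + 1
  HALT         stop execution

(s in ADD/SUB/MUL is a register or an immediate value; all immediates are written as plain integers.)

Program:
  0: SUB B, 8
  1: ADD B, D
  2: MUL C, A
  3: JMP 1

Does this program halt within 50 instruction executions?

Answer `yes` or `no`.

Answer: no

Derivation:
Step 1: PC=0 exec 'SUB B, 8'. After: A=0 B=-8 C=0 D=0 ZF=0 PC=1
Step 2: PC=1 exec 'ADD B, D'. After: A=0 B=-8 C=0 D=0 ZF=0 PC=2
Step 3: PC=2 exec 'MUL C, A'. After: A=0 B=-8 C=0 D=0 ZF=1 PC=3
Step 4: PC=3 exec 'JMP 1'. After: A=0 B=-8 C=0 D=0 ZF=1 PC=1
Step 5: PC=1 exec 'ADD B, D'. After: A=0 B=-8 C=0 D=0 ZF=0 PC=2
State after step 5 equals state after step 2: the program is in a cycle of length 3 and will never halt.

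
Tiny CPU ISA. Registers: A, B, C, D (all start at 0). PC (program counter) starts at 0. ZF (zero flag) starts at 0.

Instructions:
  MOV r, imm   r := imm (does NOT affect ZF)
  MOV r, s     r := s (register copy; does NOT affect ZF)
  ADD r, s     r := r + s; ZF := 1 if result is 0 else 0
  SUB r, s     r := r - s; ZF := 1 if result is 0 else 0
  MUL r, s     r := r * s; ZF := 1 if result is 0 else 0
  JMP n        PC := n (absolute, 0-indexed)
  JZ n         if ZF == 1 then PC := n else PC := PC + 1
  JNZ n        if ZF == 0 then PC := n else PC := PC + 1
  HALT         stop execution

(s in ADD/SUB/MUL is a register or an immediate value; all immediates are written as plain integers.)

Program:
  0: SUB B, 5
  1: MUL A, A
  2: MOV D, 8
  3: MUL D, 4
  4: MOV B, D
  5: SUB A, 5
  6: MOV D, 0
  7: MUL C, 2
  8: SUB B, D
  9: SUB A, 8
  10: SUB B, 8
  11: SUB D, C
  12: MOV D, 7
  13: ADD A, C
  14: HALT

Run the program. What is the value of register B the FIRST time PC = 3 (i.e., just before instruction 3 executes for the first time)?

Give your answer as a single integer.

Step 1: PC=0 exec 'SUB B, 5'. After: A=0 B=-5 C=0 D=0 ZF=0 PC=1
Step 2: PC=1 exec 'MUL A, A'. After: A=0 B=-5 C=0 D=0 ZF=1 PC=2
Step 3: PC=2 exec 'MOV D, 8'. After: A=0 B=-5 C=0 D=8 ZF=1 PC=3
First time PC=3: B=-5

-5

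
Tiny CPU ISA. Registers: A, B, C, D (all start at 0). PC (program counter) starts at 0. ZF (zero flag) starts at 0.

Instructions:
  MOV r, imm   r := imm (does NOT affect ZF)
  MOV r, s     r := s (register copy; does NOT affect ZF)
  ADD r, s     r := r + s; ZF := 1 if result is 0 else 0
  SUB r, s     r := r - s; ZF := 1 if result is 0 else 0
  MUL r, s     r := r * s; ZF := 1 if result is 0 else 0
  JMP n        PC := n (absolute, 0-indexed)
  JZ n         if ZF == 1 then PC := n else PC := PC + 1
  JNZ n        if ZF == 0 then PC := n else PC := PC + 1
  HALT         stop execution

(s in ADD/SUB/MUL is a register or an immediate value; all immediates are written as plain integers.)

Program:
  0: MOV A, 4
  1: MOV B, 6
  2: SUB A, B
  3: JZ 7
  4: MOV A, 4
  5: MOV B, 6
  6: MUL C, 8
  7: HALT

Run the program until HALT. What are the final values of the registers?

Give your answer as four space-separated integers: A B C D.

Answer: 4 6 0 0

Derivation:
Step 1: PC=0 exec 'MOV A, 4'. After: A=4 B=0 C=0 D=0 ZF=0 PC=1
Step 2: PC=1 exec 'MOV B, 6'. After: A=4 B=6 C=0 D=0 ZF=0 PC=2
Step 3: PC=2 exec 'SUB A, B'. After: A=-2 B=6 C=0 D=0 ZF=0 PC=3
Step 4: PC=3 exec 'JZ 7'. After: A=-2 B=6 C=0 D=0 ZF=0 PC=4
Step 5: PC=4 exec 'MOV A, 4'. After: A=4 B=6 C=0 D=0 ZF=0 PC=5
Step 6: PC=5 exec 'MOV B, 6'. After: A=4 B=6 C=0 D=0 ZF=0 PC=6
Step 7: PC=6 exec 'MUL C, 8'. After: A=4 B=6 C=0 D=0 ZF=1 PC=7
Step 8: PC=7 exec 'HALT'. After: A=4 B=6 C=0 D=0 ZF=1 PC=7 HALTED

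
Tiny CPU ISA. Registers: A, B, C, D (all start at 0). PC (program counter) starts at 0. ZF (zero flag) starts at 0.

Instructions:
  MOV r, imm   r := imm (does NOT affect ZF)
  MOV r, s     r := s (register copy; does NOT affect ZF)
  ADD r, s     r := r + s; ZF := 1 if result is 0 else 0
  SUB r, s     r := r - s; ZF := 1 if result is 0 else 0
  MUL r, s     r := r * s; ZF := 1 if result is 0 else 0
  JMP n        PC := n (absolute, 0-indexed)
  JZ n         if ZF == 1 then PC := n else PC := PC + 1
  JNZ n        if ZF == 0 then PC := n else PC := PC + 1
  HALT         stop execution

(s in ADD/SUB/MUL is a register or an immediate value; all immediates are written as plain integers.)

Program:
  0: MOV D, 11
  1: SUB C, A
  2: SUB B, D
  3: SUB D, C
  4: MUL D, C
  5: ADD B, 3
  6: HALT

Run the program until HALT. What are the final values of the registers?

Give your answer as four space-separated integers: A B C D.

Answer: 0 -8 0 0

Derivation:
Step 1: PC=0 exec 'MOV D, 11'. After: A=0 B=0 C=0 D=11 ZF=0 PC=1
Step 2: PC=1 exec 'SUB C, A'. After: A=0 B=0 C=0 D=11 ZF=1 PC=2
Step 3: PC=2 exec 'SUB B, D'. After: A=0 B=-11 C=0 D=11 ZF=0 PC=3
Step 4: PC=3 exec 'SUB D, C'. After: A=0 B=-11 C=0 D=11 ZF=0 PC=4
Step 5: PC=4 exec 'MUL D, C'. After: A=0 B=-11 C=0 D=0 ZF=1 PC=5
Step 6: PC=5 exec 'ADD B, 3'. After: A=0 B=-8 C=0 D=0 ZF=0 PC=6
Step 7: PC=6 exec 'HALT'. After: A=0 B=-8 C=0 D=0 ZF=0 PC=6 HALTED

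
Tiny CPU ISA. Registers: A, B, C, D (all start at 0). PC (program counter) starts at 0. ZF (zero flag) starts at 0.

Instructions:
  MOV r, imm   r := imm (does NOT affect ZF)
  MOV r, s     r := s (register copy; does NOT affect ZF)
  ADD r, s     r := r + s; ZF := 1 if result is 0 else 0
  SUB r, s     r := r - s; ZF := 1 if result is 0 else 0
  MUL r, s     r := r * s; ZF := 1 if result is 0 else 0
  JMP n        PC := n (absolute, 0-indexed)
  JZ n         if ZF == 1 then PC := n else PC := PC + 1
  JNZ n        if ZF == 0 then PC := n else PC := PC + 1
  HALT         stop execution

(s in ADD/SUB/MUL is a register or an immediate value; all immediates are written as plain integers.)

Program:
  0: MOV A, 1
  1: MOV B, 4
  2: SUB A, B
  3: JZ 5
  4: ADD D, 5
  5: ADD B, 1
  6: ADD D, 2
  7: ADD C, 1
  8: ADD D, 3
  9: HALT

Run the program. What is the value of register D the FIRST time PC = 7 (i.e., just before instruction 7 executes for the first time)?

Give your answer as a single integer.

Step 1: PC=0 exec 'MOV A, 1'. After: A=1 B=0 C=0 D=0 ZF=0 PC=1
Step 2: PC=1 exec 'MOV B, 4'. After: A=1 B=4 C=0 D=0 ZF=0 PC=2
Step 3: PC=2 exec 'SUB A, B'. After: A=-3 B=4 C=0 D=0 ZF=0 PC=3
Step 4: PC=3 exec 'JZ 5'. After: A=-3 B=4 C=0 D=0 ZF=0 PC=4
Step 5: PC=4 exec 'ADD D, 5'. After: A=-3 B=4 C=0 D=5 ZF=0 PC=5
Step 6: PC=5 exec 'ADD B, 1'. After: A=-3 B=5 C=0 D=5 ZF=0 PC=6
Step 7: PC=6 exec 'ADD D, 2'. After: A=-3 B=5 C=0 D=7 ZF=0 PC=7
First time PC=7: D=7

7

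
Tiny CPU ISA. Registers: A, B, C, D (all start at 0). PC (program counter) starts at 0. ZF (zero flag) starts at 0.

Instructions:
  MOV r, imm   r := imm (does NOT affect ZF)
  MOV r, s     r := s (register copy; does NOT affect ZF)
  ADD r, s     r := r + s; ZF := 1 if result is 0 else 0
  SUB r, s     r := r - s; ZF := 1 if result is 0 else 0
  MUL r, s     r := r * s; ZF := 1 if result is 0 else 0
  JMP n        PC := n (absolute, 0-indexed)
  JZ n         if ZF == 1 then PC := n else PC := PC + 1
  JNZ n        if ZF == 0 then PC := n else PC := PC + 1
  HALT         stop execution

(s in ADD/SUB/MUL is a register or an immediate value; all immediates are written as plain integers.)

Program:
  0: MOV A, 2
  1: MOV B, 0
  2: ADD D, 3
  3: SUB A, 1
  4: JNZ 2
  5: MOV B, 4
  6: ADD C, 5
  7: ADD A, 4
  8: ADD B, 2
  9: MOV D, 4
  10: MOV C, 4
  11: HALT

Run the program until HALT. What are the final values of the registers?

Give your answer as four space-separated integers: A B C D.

Answer: 4 6 4 4

Derivation:
Step 1: PC=0 exec 'MOV A, 2'. After: A=2 B=0 C=0 D=0 ZF=0 PC=1
Step 2: PC=1 exec 'MOV B, 0'. After: A=2 B=0 C=0 D=0 ZF=0 PC=2
Step 3: PC=2 exec 'ADD D, 3'. After: A=2 B=0 C=0 D=3 ZF=0 PC=3
Step 4: PC=3 exec 'SUB A, 1'. After: A=1 B=0 C=0 D=3 ZF=0 PC=4
Step 5: PC=4 exec 'JNZ 2'. After: A=1 B=0 C=0 D=3 ZF=0 PC=2
Step 6: PC=2 exec 'ADD D, 3'. After: A=1 B=0 C=0 D=6 ZF=0 PC=3
Step 7: PC=3 exec 'SUB A, 1'. After: A=0 B=0 C=0 D=6 ZF=1 PC=4
Step 8: PC=4 exec 'JNZ 2'. After: A=0 B=0 C=0 D=6 ZF=1 PC=5
Step 9: PC=5 exec 'MOV B, 4'. After: A=0 B=4 C=0 D=6 ZF=1 PC=6
Step 10: PC=6 exec 'ADD C, 5'. After: A=0 B=4 C=5 D=6 ZF=0 PC=7
Step 11: PC=7 exec 'ADD A, 4'. After: A=4 B=4 C=5 D=6 ZF=0 PC=8
Step 12: PC=8 exec 'ADD B, 2'. After: A=4 B=6 C=5 D=6 ZF=0 PC=9
Step 13: PC=9 exec 'MOV D, 4'. After: A=4 B=6 C=5 D=4 ZF=0 PC=10
Step 14: PC=10 exec 'MOV C, 4'. After: A=4 B=6 C=4 D=4 ZF=0 PC=11
Step 15: PC=11 exec 'HALT'. After: A=4 B=6 C=4 D=4 ZF=0 PC=11 HALTED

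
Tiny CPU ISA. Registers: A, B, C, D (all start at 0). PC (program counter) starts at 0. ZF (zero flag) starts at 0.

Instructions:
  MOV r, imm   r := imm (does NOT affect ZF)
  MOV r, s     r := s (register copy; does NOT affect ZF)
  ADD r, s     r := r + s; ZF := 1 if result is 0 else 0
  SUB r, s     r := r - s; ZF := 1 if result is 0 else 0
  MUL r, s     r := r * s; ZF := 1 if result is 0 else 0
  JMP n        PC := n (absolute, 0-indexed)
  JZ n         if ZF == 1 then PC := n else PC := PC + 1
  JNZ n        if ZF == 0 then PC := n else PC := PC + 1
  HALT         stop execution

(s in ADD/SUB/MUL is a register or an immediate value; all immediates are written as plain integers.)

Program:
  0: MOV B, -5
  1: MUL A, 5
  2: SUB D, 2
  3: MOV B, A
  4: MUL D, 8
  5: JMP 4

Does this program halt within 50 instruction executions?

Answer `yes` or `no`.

Step 1: PC=0 exec 'MOV B, -5'. After: A=0 B=-5 C=0 D=0 ZF=0 PC=1
Step 2: PC=1 exec 'MUL A, 5'. After: A=0 B=-5 C=0 D=0 ZF=1 PC=2
Step 3: PC=2 exec 'SUB D, 2'. After: A=0 B=-5 C=0 D=-2 ZF=0 PC=3
Step 4: PC=3 exec 'MOV B, A'. After: A=0 B=0 C=0 D=-2 ZF=0 PC=4
Step 5: PC=4 exec 'MUL D, 8'. After: A=0 B=0 C=0 D=-16 ZF=0 PC=5
Step 6: PC=5 exec 'JMP 4'. After: A=0 B=0 C=0 D=-16 ZF=0 PC=4
Step 7: PC=4 exec 'MUL D, 8'. After: A=0 B=0 C=0 D=-128 ZF=0 PC=5
Step 8: PC=5 exec 'JMP 4'. After: A=0 B=0 C=0 D=-128 ZF=0 PC=4
Step 9: PC=4 exec 'MUL D, 8'. After: A=0 B=0 C=0 D=-1024 ZF=0 PC=5
Step 10: PC=5 exec 'JMP 4'. After: A=0 B=0 C=0 D=-1024 ZF=0 PC=4
Step 11: PC=4 exec 'MUL D, 8'. After: A=0 B=0 C=0 D=-8192 ZF=0 PC=5
Step 12: PC=5 exec 'JMP 4'. After: A=0 B=0 C=0 D=-8192 ZF=0 PC=4
Step 13: PC=4 exec 'MUL D, 8'. After: A=0 B=0 C=0 D=-65536 ZF=0 PC=5
Step 14: PC=5 exec 'JMP 4'. After: A=0 B=0 C=0 D=-65536 ZF=0 PC=4
Step 15: PC=4 exec 'MUL D, 8'. After: A=0 B=0 C=0 D=-524288 ZF=0 PC=5
After 50 steps: not halted. PC revisits the same instructions with no path to HALT; will never halt.

Answer: no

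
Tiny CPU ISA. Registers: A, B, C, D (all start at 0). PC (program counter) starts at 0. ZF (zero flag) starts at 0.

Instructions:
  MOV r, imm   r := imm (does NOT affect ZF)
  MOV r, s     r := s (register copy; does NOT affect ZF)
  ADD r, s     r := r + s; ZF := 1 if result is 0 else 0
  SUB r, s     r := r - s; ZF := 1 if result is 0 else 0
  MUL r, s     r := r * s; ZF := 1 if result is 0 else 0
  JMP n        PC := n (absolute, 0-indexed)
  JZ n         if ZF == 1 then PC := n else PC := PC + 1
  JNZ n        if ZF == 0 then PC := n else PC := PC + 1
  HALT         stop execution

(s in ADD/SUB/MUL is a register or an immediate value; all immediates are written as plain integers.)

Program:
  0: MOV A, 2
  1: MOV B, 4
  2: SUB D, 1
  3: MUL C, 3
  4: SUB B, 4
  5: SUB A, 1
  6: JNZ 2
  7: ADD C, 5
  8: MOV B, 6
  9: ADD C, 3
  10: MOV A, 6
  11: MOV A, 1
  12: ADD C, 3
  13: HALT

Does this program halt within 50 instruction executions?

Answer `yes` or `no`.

Answer: yes

Derivation:
Step 1: PC=0 exec 'MOV A, 2'. After: A=2 B=0 C=0 D=0 ZF=0 PC=1
Step 2: PC=1 exec 'MOV B, 4'. After: A=2 B=4 C=0 D=0 ZF=0 PC=2
Step 3: PC=2 exec 'SUB D, 1'. After: A=2 B=4 C=0 D=-1 ZF=0 PC=3
Step 4: PC=3 exec 'MUL C, 3'. After: A=2 B=4 C=0 D=-1 ZF=1 PC=4
Step 5: PC=4 exec 'SUB B, 4'. After: A=2 B=0 C=0 D=-1 ZF=1 PC=5
Step 6: PC=5 exec 'SUB A, 1'. After: A=1 B=0 C=0 D=-1 ZF=0 PC=6
Step 7: PC=6 exec 'JNZ 2'. After: A=1 B=0 C=0 D=-1 ZF=0 PC=2
Step 8: PC=2 exec 'SUB D, 1'. After: A=1 B=0 C=0 D=-2 ZF=0 PC=3
Step 9: PC=3 exec 'MUL C, 3'. After: A=1 B=0 C=0 D=-2 ZF=1 PC=4
Step 10: PC=4 exec 'SUB B, 4'. After: A=1 B=-4 C=0 D=-2 ZF=0 PC=5
Step 11: PC=5 exec 'SUB A, 1'. After: A=0 B=-4 C=0 D=-2 ZF=1 PC=6
Step 12: PC=6 exec 'JNZ 2'. After: A=0 B=-4 C=0 D=-2 ZF=1 PC=7
Step 13: PC=7 exec 'ADD C, 5'. After: A=0 B=-4 C=5 D=-2 ZF=0 PC=8
Step 14: PC=8 exec 'MOV B, 6'. After: A=0 B=6 C=5 D=-2 ZF=0 PC=9
Step 15: PC=9 exec 'ADD C, 3'. After: A=0 B=6 C=8 D=-2 ZF=0 PC=10
Step 16: PC=10 exec 'MOV A, 6'. After: A=6 B=6 C=8 D=-2 ZF=0 PC=11
Step 17: PC=11 exec 'MOV A, 1'. After: A=1 B=6 C=8 D=-2 ZF=0 PC=12
Step 18: PC=12 exec 'ADD C, 3'. After: A=1 B=6 C=11 D=-2 ZF=0 PC=13
Step 19: PC=13 exec 'HALT'. After: A=1 B=6 C=11 D=-2 ZF=0 PC=13 HALTED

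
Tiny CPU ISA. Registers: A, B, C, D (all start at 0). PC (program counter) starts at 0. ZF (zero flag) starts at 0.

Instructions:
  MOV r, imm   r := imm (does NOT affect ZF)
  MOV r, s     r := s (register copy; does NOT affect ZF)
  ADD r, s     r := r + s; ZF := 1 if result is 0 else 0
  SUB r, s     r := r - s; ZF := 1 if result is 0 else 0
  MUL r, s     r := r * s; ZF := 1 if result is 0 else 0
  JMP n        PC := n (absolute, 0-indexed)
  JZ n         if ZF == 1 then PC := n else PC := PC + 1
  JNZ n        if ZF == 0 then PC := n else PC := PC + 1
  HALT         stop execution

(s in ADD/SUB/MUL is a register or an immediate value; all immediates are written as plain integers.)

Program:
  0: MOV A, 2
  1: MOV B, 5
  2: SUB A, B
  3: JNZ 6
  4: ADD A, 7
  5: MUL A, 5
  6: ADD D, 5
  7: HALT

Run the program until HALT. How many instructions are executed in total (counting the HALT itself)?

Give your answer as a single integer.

Step 1: PC=0 exec 'MOV A, 2'. After: A=2 B=0 C=0 D=0 ZF=0 PC=1
Step 2: PC=1 exec 'MOV B, 5'. After: A=2 B=5 C=0 D=0 ZF=0 PC=2
Step 3: PC=2 exec 'SUB A, B'. After: A=-3 B=5 C=0 D=0 ZF=0 PC=3
Step 4: PC=3 exec 'JNZ 6'. After: A=-3 B=5 C=0 D=0 ZF=0 PC=6
Step 5: PC=6 exec 'ADD D, 5'. After: A=-3 B=5 C=0 D=5 ZF=0 PC=7
Step 6: PC=7 exec 'HALT'. After: A=-3 B=5 C=0 D=5 ZF=0 PC=7 HALTED
Total instructions executed: 6

Answer: 6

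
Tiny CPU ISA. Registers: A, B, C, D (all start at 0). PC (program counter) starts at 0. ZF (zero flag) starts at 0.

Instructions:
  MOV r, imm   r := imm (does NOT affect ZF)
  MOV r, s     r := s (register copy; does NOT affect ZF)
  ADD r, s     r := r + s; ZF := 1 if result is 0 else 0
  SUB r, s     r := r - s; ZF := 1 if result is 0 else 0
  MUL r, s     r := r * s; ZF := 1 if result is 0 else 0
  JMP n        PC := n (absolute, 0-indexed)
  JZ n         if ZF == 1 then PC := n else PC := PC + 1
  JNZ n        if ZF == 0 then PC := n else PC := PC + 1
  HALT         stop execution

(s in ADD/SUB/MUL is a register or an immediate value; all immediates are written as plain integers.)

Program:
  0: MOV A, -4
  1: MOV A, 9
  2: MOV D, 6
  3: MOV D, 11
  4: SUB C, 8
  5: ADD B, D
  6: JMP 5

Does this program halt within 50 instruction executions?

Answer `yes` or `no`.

Step 1: PC=0 exec 'MOV A, -4'. After: A=-4 B=0 C=0 D=0 ZF=0 PC=1
Step 2: PC=1 exec 'MOV A, 9'. After: A=9 B=0 C=0 D=0 ZF=0 PC=2
Step 3: PC=2 exec 'MOV D, 6'. After: A=9 B=0 C=0 D=6 ZF=0 PC=3
Step 4: PC=3 exec 'MOV D, 11'. After: A=9 B=0 C=0 D=11 ZF=0 PC=4
Step 5: PC=4 exec 'SUB C, 8'. After: A=9 B=0 C=-8 D=11 ZF=0 PC=5
Step 6: PC=5 exec 'ADD B, D'. After: A=9 B=11 C=-8 D=11 ZF=0 PC=6
Step 7: PC=6 exec 'JMP 5'. After: A=9 B=11 C=-8 D=11 ZF=0 PC=5
Step 8: PC=5 exec 'ADD B, D'. After: A=9 B=22 C=-8 D=11 ZF=0 PC=6
Step 9: PC=6 exec 'JMP 5'. After: A=9 B=22 C=-8 D=11 ZF=0 PC=5
Step 10: PC=5 exec 'ADD B, D'. After: A=9 B=33 C=-8 D=11 ZF=0 PC=6
Step 11: PC=6 exec 'JMP 5'. After: A=9 B=33 C=-8 D=11 ZF=0 PC=5
Step 12: PC=5 exec 'ADD B, D'. After: A=9 B=44 C=-8 D=11 ZF=0 PC=6
Step 13: PC=6 exec 'JMP 5'. After: A=9 B=44 C=-8 D=11 ZF=0 PC=5
Step 14: PC=5 exec 'ADD B, D'. After: A=9 B=55 C=-8 D=11 ZF=0 PC=6
Step 15: PC=6 exec 'JMP 5'. After: A=9 B=55 C=-8 D=11 ZF=0 PC=5
After 50 steps: not halted. PC revisits the same instructions with no path to HALT; will never halt.

Answer: no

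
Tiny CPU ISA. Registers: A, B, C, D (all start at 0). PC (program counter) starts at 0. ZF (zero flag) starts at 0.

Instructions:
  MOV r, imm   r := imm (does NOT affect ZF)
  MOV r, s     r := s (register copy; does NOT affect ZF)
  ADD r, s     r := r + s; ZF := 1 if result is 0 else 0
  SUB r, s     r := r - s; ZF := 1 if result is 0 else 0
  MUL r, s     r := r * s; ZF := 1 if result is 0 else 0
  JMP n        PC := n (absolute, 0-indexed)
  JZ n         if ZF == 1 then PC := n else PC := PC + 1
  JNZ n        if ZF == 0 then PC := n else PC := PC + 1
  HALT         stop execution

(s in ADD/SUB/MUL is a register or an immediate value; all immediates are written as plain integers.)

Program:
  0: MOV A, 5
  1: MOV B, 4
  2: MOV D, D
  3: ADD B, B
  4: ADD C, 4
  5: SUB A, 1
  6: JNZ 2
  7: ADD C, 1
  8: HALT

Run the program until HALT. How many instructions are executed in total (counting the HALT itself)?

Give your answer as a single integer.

Answer: 29

Derivation:
Step 1: PC=0 exec 'MOV A, 5'. After: A=5 B=0 C=0 D=0 ZF=0 PC=1
Step 2: PC=1 exec 'MOV B, 4'. After: A=5 B=4 C=0 D=0 ZF=0 PC=2
Step 3: PC=2 exec 'MOV D, D'. After: A=5 B=4 C=0 D=0 ZF=0 PC=3
Step 4: PC=3 exec 'ADD B, B'. After: A=5 B=8 C=0 D=0 ZF=0 PC=4
Step 5: PC=4 exec 'ADD C, 4'. After: A=5 B=8 C=4 D=0 ZF=0 PC=5
Step 6: PC=5 exec 'SUB A, 1'. After: A=4 B=8 C=4 D=0 ZF=0 PC=6
Step 7: PC=6 exec 'JNZ 2'. After: A=4 B=8 C=4 D=0 ZF=0 PC=2
Step 8: PC=2 exec 'MOV D, D'. After: A=4 B=8 C=4 D=0 ZF=0 PC=3
Step 9: PC=3 exec 'ADD B, B'. After: A=4 B=16 C=4 D=0 ZF=0 PC=4
Step 10: PC=4 exec 'ADD C, 4'. After: A=4 B=16 C=8 D=0 ZF=0 PC=5
Step 11: PC=5 exec 'SUB A, 1'. After: A=3 B=16 C=8 D=0 ZF=0 PC=6
Step 12: PC=6 exec 'JNZ 2'. After: A=3 B=16 C=8 D=0 ZF=0 PC=2
Step 13: PC=2 exec 'MOV D, D'. After: A=3 B=16 C=8 D=0 ZF=0 PC=3
Step 14: PC=3 exec 'ADD B, B'. After: A=3 B=32 C=8 D=0 ZF=0 PC=4
Step 15: PC=4 exec 'ADD C, 4'. After: A=3 B=32 C=12 D=0 ZF=0 PC=5
Step 16: PC=5 exec 'SUB A, 1'. After: A=2 B=32 C=12 D=0 ZF=0 PC=6
Step 17: PC=6 exec 'JNZ 2'. After: A=2 B=32 C=12 D=0 ZF=0 PC=2
Step 18: PC=2 exec 'MOV D, D'. After: A=2 B=32 C=12 D=0 ZF=0 PC=3
Step 19: PC=3 exec 'ADD B, B'. After: A=2 B=64 C=12 D=0 ZF=0 PC=4
Step 20: PC=4 exec 'ADD C, 4'. After: A=2 B=64 C=16 D=0 ZF=0 PC=5
Step 21: PC=5 exec 'SUB A, 1'. After: A=1 B=64 C=16 D=0 ZF=0 PC=6
Step 22: PC=6 exec 'JNZ 2'. After: A=1 B=64 C=16 D=0 ZF=0 PC=2
Step 23: PC=2 exec 'MOV D, D'. After: A=1 B=64 C=16 D=0 ZF=0 PC=3
Step 24: PC=3 exec 'ADD B, B'. After: A=1 B=128 C=16 D=0 ZF=0 PC=4
Step 25: PC=4 exec 'ADD C, 4'. After: A=1 B=128 C=20 D=0 ZF=0 PC=5
Step 26: PC=5 exec 'SUB A, 1'. After: A=0 B=128 C=20 D=0 ZF=1 PC=6
Step 27: PC=6 exec 'JNZ 2'. After: A=0 B=128 C=20 D=0 ZF=1 PC=7
Step 28: PC=7 exec 'ADD C, 1'. After: A=0 B=128 C=21 D=0 ZF=0 PC=8
Step 29: PC=8 exec 'HALT'. After: A=0 B=128 C=21 D=0 ZF=0 PC=8 HALTED
Total instructions executed: 29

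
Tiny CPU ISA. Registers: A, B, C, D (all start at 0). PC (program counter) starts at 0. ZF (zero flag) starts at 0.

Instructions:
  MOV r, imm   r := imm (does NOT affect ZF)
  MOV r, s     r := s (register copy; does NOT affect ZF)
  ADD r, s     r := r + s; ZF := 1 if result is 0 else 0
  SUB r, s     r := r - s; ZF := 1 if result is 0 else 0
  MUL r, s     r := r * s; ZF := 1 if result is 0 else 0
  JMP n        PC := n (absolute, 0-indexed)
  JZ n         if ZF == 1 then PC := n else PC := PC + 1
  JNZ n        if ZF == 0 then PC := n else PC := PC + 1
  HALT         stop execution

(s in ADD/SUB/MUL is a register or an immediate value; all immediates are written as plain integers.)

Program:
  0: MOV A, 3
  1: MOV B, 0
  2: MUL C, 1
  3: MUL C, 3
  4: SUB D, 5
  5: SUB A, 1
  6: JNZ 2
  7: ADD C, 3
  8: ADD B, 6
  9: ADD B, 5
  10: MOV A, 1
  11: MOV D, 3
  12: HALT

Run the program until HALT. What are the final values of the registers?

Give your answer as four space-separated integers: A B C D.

Step 1: PC=0 exec 'MOV A, 3'. After: A=3 B=0 C=0 D=0 ZF=0 PC=1
Step 2: PC=1 exec 'MOV B, 0'. After: A=3 B=0 C=0 D=0 ZF=0 PC=2
Step 3: PC=2 exec 'MUL C, 1'. After: A=3 B=0 C=0 D=0 ZF=1 PC=3
Step 4: PC=3 exec 'MUL C, 3'. After: A=3 B=0 C=0 D=0 ZF=1 PC=4
Step 5: PC=4 exec 'SUB D, 5'. After: A=3 B=0 C=0 D=-5 ZF=0 PC=5
Step 6: PC=5 exec 'SUB A, 1'. After: A=2 B=0 C=0 D=-5 ZF=0 PC=6
Step 7: PC=6 exec 'JNZ 2'. After: A=2 B=0 C=0 D=-5 ZF=0 PC=2
Step 8: PC=2 exec 'MUL C, 1'. After: A=2 B=0 C=0 D=-5 ZF=1 PC=3
Step 9: PC=3 exec 'MUL C, 3'. After: A=2 B=0 C=0 D=-5 ZF=1 PC=4
Step 10: PC=4 exec 'SUB D, 5'. After: A=2 B=0 C=0 D=-10 ZF=0 PC=5
Step 11: PC=5 exec 'SUB A, 1'. After: A=1 B=0 C=0 D=-10 ZF=0 PC=6
Step 12: PC=6 exec 'JNZ 2'. After: A=1 B=0 C=0 D=-10 ZF=0 PC=2
Step 13: PC=2 exec 'MUL C, 1'. After: A=1 B=0 C=0 D=-10 ZF=1 PC=3
Step 14: PC=3 exec 'MUL C, 3'. After: A=1 B=0 C=0 D=-10 ZF=1 PC=4
Step 15: PC=4 exec 'SUB D, 5'. After: A=1 B=0 C=0 D=-15 ZF=0 PC=5
Step 16: PC=5 exec 'SUB A, 1'. After: A=0 B=0 C=0 D=-15 ZF=1 PC=6
Step 17: PC=6 exec 'JNZ 2'. After: A=0 B=0 C=0 D=-15 ZF=1 PC=7
Step 18: PC=7 exec 'ADD C, 3'. After: A=0 B=0 C=3 D=-15 ZF=0 PC=8
Step 19: PC=8 exec 'ADD B, 6'. After: A=0 B=6 C=3 D=-15 ZF=0 PC=9
Step 20: PC=9 exec 'ADD B, 5'. After: A=0 B=11 C=3 D=-15 ZF=0 PC=10
Step 21: PC=10 exec 'MOV A, 1'. After: A=1 B=11 C=3 D=-15 ZF=0 PC=11
Step 22: PC=11 exec 'MOV D, 3'. After: A=1 B=11 C=3 D=3 ZF=0 PC=12
Step 23: PC=12 exec 'HALT'. After: A=1 B=11 C=3 D=3 ZF=0 PC=12 HALTED

Answer: 1 11 3 3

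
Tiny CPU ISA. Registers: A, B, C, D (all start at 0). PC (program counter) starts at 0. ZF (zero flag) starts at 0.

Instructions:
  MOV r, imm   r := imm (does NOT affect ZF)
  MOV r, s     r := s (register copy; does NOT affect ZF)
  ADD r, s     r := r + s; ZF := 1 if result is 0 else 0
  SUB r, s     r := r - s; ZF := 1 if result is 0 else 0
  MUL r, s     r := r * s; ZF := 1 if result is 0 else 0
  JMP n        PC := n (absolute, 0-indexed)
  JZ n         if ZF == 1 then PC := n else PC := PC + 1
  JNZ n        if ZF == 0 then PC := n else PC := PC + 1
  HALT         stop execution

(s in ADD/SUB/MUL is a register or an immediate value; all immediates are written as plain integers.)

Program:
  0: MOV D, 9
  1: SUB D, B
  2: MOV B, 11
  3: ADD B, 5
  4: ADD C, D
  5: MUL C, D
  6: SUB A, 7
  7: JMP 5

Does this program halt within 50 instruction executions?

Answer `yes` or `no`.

Step 1: PC=0 exec 'MOV D, 9'. After: A=0 B=0 C=0 D=9 ZF=0 PC=1
Step 2: PC=1 exec 'SUB D, B'. After: A=0 B=0 C=0 D=9 ZF=0 PC=2
Step 3: PC=2 exec 'MOV B, 11'. After: A=0 B=11 C=0 D=9 ZF=0 PC=3
Step 4: PC=3 exec 'ADD B, 5'. After: A=0 B=16 C=0 D=9 ZF=0 PC=4
Step 5: PC=4 exec 'ADD C, D'. After: A=0 B=16 C=9 D=9 ZF=0 PC=5
Step 6: PC=5 exec 'MUL C, D'. After: A=0 B=16 C=81 D=9 ZF=0 PC=6
Step 7: PC=6 exec 'SUB A, 7'. After: A=-7 B=16 C=81 D=9 ZF=0 PC=7
Step 8: PC=7 exec 'JMP 5'. After: A=-7 B=16 C=81 D=9 ZF=0 PC=5
Step 9: PC=5 exec 'MUL C, D'. After: A=-7 B=16 C=729 D=9 ZF=0 PC=6
Step 10: PC=6 exec 'SUB A, 7'. After: A=-14 B=16 C=729 D=9 ZF=0 PC=7
Step 11: PC=7 exec 'JMP 5'. After: A=-14 B=16 C=729 D=9 ZF=0 PC=5
Step 12: PC=5 exec 'MUL C, D'. After: A=-14 B=16 C=6561 D=9 ZF=0 PC=6
Step 13: PC=6 exec 'SUB A, 7'. After: A=-21 B=16 C=6561 D=9 ZF=0 PC=7
Step 14: PC=7 exec 'JMP 5'. After: A=-21 B=16 C=6561 D=9 ZF=0 PC=5
Step 15: PC=5 exec 'MUL C, D'. After: A=-21 B=16 C=59049 D=9 ZF=0 PC=6
After 50 steps: not halted. PC revisits the same instructions with no path to HALT; will never halt.

Answer: no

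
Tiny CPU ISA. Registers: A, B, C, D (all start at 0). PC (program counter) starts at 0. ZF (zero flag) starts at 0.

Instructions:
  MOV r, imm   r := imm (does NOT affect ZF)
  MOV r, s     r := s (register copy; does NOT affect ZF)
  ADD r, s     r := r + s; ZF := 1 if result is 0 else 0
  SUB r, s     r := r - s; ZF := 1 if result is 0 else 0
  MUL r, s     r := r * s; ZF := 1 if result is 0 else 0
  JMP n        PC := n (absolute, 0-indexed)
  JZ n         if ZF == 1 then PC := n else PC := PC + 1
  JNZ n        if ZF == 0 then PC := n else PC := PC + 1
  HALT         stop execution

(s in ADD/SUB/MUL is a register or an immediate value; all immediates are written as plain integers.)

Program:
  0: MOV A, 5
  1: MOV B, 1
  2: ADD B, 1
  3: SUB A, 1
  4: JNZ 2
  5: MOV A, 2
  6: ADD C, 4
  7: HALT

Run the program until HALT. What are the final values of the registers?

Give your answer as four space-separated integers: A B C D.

Answer: 2 6 4 0

Derivation:
Step 1: PC=0 exec 'MOV A, 5'. After: A=5 B=0 C=0 D=0 ZF=0 PC=1
Step 2: PC=1 exec 'MOV B, 1'. After: A=5 B=1 C=0 D=0 ZF=0 PC=2
Step 3: PC=2 exec 'ADD B, 1'. After: A=5 B=2 C=0 D=0 ZF=0 PC=3
Step 4: PC=3 exec 'SUB A, 1'. After: A=4 B=2 C=0 D=0 ZF=0 PC=4
Step 5: PC=4 exec 'JNZ 2'. After: A=4 B=2 C=0 D=0 ZF=0 PC=2
Step 6: PC=2 exec 'ADD B, 1'. After: A=4 B=3 C=0 D=0 ZF=0 PC=3
Step 7: PC=3 exec 'SUB A, 1'. After: A=3 B=3 C=0 D=0 ZF=0 PC=4
Step 8: PC=4 exec 'JNZ 2'. After: A=3 B=3 C=0 D=0 ZF=0 PC=2
Step 9: PC=2 exec 'ADD B, 1'. After: A=3 B=4 C=0 D=0 ZF=0 PC=3
Step 10: PC=3 exec 'SUB A, 1'. After: A=2 B=4 C=0 D=0 ZF=0 PC=4
Step 11: PC=4 exec 'JNZ 2'. After: A=2 B=4 C=0 D=0 ZF=0 PC=2
Step 12: PC=2 exec 'ADD B, 1'. After: A=2 B=5 C=0 D=0 ZF=0 PC=3
Step 13: PC=3 exec 'SUB A, 1'. After: A=1 B=5 C=0 D=0 ZF=0 PC=4
Step 14: PC=4 exec 'JNZ 2'. After: A=1 B=5 C=0 D=0 ZF=0 PC=2
Step 15: PC=2 exec 'ADD B, 1'. After: A=1 B=6 C=0 D=0 ZF=0 PC=3
Step 16: PC=3 exec 'SUB A, 1'. After: A=0 B=6 C=0 D=0 ZF=1 PC=4
Step 17: PC=4 exec 'JNZ 2'. After: A=0 B=6 C=0 D=0 ZF=1 PC=5
Step 18: PC=5 exec 'MOV A, 2'. After: A=2 B=6 C=0 D=0 ZF=1 PC=6
Step 19: PC=6 exec 'ADD C, 4'. After: A=2 B=6 C=4 D=0 ZF=0 PC=7
Step 20: PC=7 exec 'HALT'. After: A=2 B=6 C=4 D=0 ZF=0 PC=7 HALTED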